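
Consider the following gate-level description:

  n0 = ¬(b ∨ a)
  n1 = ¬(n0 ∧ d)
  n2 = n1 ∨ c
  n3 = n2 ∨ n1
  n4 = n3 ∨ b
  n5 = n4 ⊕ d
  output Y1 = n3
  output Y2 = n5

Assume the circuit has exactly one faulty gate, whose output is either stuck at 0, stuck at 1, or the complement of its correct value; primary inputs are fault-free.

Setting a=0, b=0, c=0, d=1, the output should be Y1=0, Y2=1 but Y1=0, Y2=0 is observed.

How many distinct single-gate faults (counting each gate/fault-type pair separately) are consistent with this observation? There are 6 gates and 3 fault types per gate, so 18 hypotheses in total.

Fault-free: n0=1, n1=0, n2=0, n3=0, n4=0, n5=1 → Y1=0, Y2=1. Observed Y1=0, Y2=0.
  n0: none of the 3 fault types match ✗
  n1: none of the 3 fault types match ✗
  n2: none of the 3 fault types match ✗
  n3: none of the 3 fault types match ✗
  n4: stuck-at-1, inverted output ✓; others ✗
  n5: stuck-at-0, inverted output ✓; others ✗
Consistent faults: {n4 stuck-at-1, n4 inverted output, n5 stuck-at-0, n5 inverted output} — 4 in all.

4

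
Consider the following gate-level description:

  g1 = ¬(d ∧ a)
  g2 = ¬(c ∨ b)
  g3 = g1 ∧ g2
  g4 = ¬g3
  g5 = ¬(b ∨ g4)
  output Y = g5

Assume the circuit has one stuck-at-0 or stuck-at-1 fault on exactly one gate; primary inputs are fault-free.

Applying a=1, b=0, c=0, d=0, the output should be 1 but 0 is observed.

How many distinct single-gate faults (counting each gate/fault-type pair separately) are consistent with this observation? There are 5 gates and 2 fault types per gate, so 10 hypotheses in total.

Fault-free: g1=1, g2=1, g3=1, g4=0, g5=1 → 1. Observed 0.
  g1 stuck-at-0: output 0 ✓
  g1 stuck-at-1: output 1 ✗
  g2 stuck-at-0: output 0 ✓
  g2 stuck-at-1: output 1 ✗
  g3 stuck-at-0: output 0 ✓
  g3 stuck-at-1: output 1 ✗
  g4 stuck-at-0: output 1 ✗
  g4 stuck-at-1: output 0 ✓
  g5 stuck-at-0: output 0 ✓
  g5 stuck-at-1: output 1 ✗
Consistent faults: {g1 stuck-at-0, g2 stuck-at-0, g3 stuck-at-0, g4 stuck-at-1, g5 stuck-at-0} — 5 in all.

5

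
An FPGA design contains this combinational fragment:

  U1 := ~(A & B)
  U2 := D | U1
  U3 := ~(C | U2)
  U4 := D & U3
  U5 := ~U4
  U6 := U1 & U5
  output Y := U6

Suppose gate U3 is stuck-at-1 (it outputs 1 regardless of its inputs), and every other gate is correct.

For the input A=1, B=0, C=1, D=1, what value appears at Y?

Propagate with U3 forced: U1=1, U2=1, U3=1 [stuck-at-1], U4=1, U5=0, U6=0.
So Y = 0. (Without the fault it would be 1.)

0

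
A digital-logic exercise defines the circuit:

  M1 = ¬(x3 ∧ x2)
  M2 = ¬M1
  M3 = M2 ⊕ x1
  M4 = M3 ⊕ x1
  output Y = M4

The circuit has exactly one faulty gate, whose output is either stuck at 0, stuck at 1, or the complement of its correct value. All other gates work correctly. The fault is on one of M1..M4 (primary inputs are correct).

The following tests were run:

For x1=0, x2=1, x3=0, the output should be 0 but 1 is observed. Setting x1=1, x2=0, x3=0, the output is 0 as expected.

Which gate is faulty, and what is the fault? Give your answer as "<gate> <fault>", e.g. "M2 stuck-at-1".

M3 stuck-at-1

Fault-free values for test 1 (x1=0, x2=1, x3=0): M1=1, M2=0, M3=0, M4=0, giving Y=0. Observed 1.
Test 1: faults giving observed 1 are {M1 stuck-at-0, M1 inverted output, M2 stuck-at-1, M2 inverted output, M3 stuck-at-1, M3 inverted output, M4 stuck-at-1, M4 inverted output}.
Test 2 (x1=1, x2=0, x3=0): fault-free M1=1, M2=0, M3=1, M4=0 → 0; observed 0. Eliminates M1 stuck-at-0, M1 inverted output, M2 stuck-at-1, M2 inverted output, M3 inverted output, M4 stuck-at-1, M4 inverted output.
Only M3 stuck-at-1 is consistent with every test.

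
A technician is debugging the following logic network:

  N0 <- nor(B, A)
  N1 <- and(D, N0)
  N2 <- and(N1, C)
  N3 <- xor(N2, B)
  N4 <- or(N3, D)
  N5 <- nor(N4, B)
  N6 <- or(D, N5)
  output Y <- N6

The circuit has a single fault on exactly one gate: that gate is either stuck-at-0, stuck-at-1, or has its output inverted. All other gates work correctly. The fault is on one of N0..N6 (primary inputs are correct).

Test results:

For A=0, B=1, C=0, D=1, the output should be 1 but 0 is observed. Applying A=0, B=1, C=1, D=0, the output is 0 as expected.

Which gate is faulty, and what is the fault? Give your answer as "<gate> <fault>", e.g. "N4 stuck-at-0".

Fault-free values for test 1 (A=0, B=1, C=0, D=1): N0=0, N1=0, N2=0, N3=1, N4=1, N5=0, N6=1, giving Y=1. Observed 0.
Test 1: faults giving observed 0 are {N6 stuck-at-0, N6 inverted output}.
Test 2 (A=0, B=1, C=1, D=0): fault-free N0=0, N1=0, N2=0, N3=1, N4=1, N5=0, N6=0 → 0; observed 0. Eliminates N6 inverted output.
Only N6 stuck-at-0 is consistent with every test.

N6 stuck-at-0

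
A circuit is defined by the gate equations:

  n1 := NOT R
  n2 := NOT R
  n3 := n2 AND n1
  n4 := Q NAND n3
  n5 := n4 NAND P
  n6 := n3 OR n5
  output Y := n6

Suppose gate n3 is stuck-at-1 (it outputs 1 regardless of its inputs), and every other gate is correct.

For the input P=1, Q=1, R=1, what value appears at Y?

1

Propagate with n3 forced: n1=0, n2=0, n3=1 [stuck-at-1], n4=0, n5=1, n6=1.
So Y = 1. (Without the fault it would be 0.)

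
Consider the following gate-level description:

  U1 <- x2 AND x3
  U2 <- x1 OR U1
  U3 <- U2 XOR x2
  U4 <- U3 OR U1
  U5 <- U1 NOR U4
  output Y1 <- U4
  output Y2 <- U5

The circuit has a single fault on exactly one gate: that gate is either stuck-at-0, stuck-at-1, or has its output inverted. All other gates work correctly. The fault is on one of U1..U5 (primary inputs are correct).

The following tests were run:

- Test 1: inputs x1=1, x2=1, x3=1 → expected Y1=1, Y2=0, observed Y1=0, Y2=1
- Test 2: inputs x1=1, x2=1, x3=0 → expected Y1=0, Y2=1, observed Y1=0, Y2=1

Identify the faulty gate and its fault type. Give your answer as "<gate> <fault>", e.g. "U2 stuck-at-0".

U1 stuck-at-0

Fault-free values for test 1 (x1=1, x2=1, x3=1): U1=1, U2=1, U3=0, U4=1, U5=0, giving Y1=1, Y2=0. Observed Y1=0, Y2=1.
Test 1: faults giving observed Y1=0, Y2=1 are {U1 stuck-at-0, U1 inverted output}.
Test 2 (x1=1, x2=1, x3=0): fault-free U1=0, U2=1, U3=0, U4=0, U5=1 → Y1=0, Y2=1; observed Y1=0, Y2=1. Eliminates U1 inverted output.
Only U1 stuck-at-0 is consistent with every test.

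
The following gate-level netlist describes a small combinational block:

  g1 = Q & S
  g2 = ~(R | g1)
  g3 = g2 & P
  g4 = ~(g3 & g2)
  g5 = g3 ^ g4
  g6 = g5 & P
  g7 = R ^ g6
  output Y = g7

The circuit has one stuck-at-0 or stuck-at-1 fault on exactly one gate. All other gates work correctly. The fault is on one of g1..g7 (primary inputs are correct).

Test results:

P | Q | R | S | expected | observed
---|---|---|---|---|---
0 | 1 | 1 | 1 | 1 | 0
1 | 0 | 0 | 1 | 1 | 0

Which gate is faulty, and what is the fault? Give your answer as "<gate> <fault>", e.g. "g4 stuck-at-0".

Fault-free values for test 1 (P=0, Q=1, R=1, S=1): g1=1, g2=0, g3=0, g4=1, g5=1, g6=0, g7=1, giving Y=1. Observed 0.
Test 1: faults giving observed 0 are {g6 stuck-at-1, g7 stuck-at-0}.
Test 2 (P=1, Q=0, R=0, S=1): fault-free g1=0, g2=1, g3=1, g4=0, g5=1, g6=1, g7=1 → 1; observed 0. Eliminates g6 stuck-at-1.
Only g7 stuck-at-0 is consistent with every test.

g7 stuck-at-0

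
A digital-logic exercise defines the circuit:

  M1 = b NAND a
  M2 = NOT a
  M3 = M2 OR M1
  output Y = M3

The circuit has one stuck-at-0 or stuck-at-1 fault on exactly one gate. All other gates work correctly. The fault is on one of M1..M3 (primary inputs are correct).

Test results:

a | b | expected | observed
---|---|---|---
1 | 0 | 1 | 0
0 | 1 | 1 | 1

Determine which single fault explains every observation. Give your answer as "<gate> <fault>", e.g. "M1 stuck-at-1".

Fault-free values for test 1 (a=1, b=0): M1=1, M2=0, M3=1, giving Y=1. Observed 0.
Test 1: faults giving observed 0 are {M1 stuck-at-0, M3 stuck-at-0}.
Test 2 (a=0, b=1): fault-free M1=1, M2=1, M3=1 → 1; observed 1. Eliminates M3 stuck-at-0.
Only M1 stuck-at-0 is consistent with every test.

M1 stuck-at-0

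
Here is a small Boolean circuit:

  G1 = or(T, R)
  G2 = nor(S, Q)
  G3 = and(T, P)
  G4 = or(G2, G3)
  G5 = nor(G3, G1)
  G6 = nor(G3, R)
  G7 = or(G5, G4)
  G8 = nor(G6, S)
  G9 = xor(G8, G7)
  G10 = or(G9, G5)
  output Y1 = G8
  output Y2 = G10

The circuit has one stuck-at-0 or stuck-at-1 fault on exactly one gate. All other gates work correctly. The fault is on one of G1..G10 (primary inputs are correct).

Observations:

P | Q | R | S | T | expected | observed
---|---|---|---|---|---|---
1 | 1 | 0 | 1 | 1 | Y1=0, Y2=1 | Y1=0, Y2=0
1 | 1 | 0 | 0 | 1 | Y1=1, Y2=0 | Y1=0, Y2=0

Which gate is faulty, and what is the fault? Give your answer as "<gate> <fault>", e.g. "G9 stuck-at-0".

G3 stuck-at-0

Fault-free values for test 1 (P=1, Q=1, R=0, S=1, T=1): G1=1, G2=0, G3=1, G4=1, G5=0, G6=0, G7=1, G8=0, G9=1, G10=1, giving Y1=0, Y2=1. Observed Y1=0, Y2=0.
Test 1: faults giving observed Y1=0, Y2=0 are {G3 stuck-at-0, G4 stuck-at-0, G7 stuck-at-0, G9 stuck-at-0, G10 stuck-at-0}.
Test 2 (P=1, Q=1, R=0, S=0, T=1): fault-free G1=1, G2=0, G3=1, G4=1, G5=0, G6=0, G7=1, G8=1, G9=0, G10=0 → Y1=1, Y2=0; observed Y1=0, Y2=0. Eliminates G4 stuck-at-0, G7 stuck-at-0, G9 stuck-at-0, G10 stuck-at-0.
Only G3 stuck-at-0 is consistent with every test.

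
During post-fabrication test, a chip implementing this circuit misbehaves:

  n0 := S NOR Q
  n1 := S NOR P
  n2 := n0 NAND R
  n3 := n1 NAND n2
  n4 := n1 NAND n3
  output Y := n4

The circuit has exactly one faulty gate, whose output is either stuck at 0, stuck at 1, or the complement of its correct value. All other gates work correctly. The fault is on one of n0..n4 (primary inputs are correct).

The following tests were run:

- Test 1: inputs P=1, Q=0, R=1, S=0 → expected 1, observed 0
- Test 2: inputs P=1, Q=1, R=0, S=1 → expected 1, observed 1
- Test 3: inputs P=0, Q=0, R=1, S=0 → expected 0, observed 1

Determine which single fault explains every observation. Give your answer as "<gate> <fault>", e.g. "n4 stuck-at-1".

Fault-free values for test 1 (P=1, Q=0, R=1, S=0): n0=1, n1=0, n2=0, n3=1, n4=1, giving Y=1. Observed 0.
Test 1: faults giving observed 0 are {n1 stuck-at-1, n1 inverted output, n4 stuck-at-0, n4 inverted output}.
Test 2 (P=1, Q=1, R=0, S=1): fault-free n0=0, n1=0, n2=1, n3=1, n4=1 → 1; observed 1. Eliminates n4 stuck-at-0, n4 inverted output.
Test 3 (P=0, Q=0, R=1, S=0): fault-free n0=1, n1=1, n2=0, n3=1, n4=0 → 0; observed 1. Eliminates n1 stuck-at-1.
Only n1 inverted output is consistent with every test.

n1 inverted output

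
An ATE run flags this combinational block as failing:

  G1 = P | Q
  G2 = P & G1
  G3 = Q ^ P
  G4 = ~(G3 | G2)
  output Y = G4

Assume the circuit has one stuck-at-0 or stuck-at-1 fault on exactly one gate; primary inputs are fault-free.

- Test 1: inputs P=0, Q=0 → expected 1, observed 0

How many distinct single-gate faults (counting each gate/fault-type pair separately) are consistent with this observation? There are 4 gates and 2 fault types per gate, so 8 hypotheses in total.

3

Fault-free: G1=0, G2=0, G3=0, G4=1 → 1. Observed 0.
  G1 stuck-at-0: output 1 ✗
  G1 stuck-at-1: output 1 ✗
  G2 stuck-at-0: output 1 ✗
  G2 stuck-at-1: output 0 ✓
  G3 stuck-at-0: output 1 ✗
  G3 stuck-at-1: output 0 ✓
  G4 stuck-at-0: output 0 ✓
  G4 stuck-at-1: output 1 ✗
Consistent faults: {G2 stuck-at-1, G3 stuck-at-1, G4 stuck-at-0} — 3 in all.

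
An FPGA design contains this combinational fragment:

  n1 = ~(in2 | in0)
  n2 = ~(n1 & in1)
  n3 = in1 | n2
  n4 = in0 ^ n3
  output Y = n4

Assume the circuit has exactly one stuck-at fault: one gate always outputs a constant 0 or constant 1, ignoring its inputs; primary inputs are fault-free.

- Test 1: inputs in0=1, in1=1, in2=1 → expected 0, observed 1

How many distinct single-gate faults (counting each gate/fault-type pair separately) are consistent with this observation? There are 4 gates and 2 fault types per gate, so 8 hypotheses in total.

2

Fault-free: n1=0, n2=1, n3=1, n4=0 → 0. Observed 1.
  n1 stuck-at-0: output 0 ✗
  n1 stuck-at-1: output 0 ✗
  n2 stuck-at-0: output 0 ✗
  n2 stuck-at-1: output 0 ✗
  n3 stuck-at-0: output 1 ✓
  n3 stuck-at-1: output 0 ✗
  n4 stuck-at-0: output 0 ✗
  n4 stuck-at-1: output 1 ✓
Consistent faults: {n3 stuck-at-0, n4 stuck-at-1} — 2 in all.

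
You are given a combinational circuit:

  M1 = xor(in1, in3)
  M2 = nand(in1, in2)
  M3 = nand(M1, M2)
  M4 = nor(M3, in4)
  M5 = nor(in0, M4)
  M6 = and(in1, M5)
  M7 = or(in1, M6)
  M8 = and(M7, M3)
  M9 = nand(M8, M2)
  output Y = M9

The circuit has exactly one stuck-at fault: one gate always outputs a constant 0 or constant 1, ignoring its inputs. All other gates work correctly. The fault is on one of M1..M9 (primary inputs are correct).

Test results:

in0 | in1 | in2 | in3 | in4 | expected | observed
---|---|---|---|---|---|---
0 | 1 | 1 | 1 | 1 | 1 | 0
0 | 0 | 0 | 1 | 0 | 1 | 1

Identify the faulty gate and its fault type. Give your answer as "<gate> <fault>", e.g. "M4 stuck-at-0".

Fault-free values for test 1 (in0=0, in1=1, in2=1, in3=1, in4=1): M1=0, M2=0, M3=1, M4=0, M5=1, M6=1, M7=1, M8=1, M9=1, giving Y=1. Observed 0.
Test 1: faults giving observed 0 are {M2 stuck-at-1, M9 stuck-at-0}.
Test 2 (in0=0, in1=0, in2=0, in3=1, in4=0): fault-free M1=1, M2=1, M3=0, M4=1, M5=0, M6=0, M7=0, M8=0, M9=1 → 1; observed 1. Eliminates M9 stuck-at-0.
Only M2 stuck-at-1 is consistent with every test.

M2 stuck-at-1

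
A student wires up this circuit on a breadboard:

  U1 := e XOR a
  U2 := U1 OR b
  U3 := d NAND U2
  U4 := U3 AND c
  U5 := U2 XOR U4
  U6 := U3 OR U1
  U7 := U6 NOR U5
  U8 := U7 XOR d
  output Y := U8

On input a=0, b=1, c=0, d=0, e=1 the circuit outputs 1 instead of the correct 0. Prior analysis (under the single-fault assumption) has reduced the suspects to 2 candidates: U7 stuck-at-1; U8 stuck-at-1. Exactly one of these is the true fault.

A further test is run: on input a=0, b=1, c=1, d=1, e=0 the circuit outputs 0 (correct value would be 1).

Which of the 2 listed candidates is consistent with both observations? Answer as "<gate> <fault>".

Evaluate each candidate on input a=0, b=1, c=1, d=1, e=0:
  U7 stuck-at-1: U1=0, U2=1, U3=0, U4=0, U5=1, U6=0, U7=1 [stuck-at-1], U8=0 → 0 — matches
  U8 stuck-at-1: U1=0, U2=1, U3=0, U4=0, U5=1, U6=0, U7=0, U8=1 [stuck-at-1] → 1 — eliminated
Only U7 stuck-at-1 reproduces the observed 0.

U7 stuck-at-1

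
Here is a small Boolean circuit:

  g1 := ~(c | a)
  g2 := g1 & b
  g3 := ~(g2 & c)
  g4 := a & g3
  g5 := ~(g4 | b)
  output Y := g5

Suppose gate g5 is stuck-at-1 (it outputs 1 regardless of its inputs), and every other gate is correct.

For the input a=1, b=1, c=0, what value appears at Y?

Propagate with g5 forced: g1=0, g2=0, g3=1, g4=1, g5=1 [stuck-at-1].
So Y = 1. (Without the fault it would be 0.)

1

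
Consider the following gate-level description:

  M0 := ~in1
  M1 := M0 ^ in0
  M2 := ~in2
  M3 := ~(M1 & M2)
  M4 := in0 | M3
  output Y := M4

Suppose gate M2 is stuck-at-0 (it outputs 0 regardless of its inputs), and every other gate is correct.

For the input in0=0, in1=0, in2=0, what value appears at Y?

1

Propagate with M2 forced: M0=1, M1=1, M2=0 [stuck-at-0], M3=1, M4=1.
So Y = 1. (Without the fault it would be 0.)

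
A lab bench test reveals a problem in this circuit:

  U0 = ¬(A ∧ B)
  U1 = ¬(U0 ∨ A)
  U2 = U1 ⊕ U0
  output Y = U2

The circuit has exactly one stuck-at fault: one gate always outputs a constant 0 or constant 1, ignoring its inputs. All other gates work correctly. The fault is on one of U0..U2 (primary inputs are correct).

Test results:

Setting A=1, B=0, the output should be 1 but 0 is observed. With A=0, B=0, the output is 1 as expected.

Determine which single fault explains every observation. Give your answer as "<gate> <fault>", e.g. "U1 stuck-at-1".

U0 stuck-at-0

Fault-free values for test 1 (A=1, B=0): U0=1, U1=0, U2=1, giving Y=1. Observed 0.
Test 1: faults giving observed 0 are {U0 stuck-at-0, U1 stuck-at-1, U2 stuck-at-0}.
Test 2 (A=0, B=0): fault-free U0=1, U1=0, U2=1 → 1; observed 1. Eliminates U1 stuck-at-1, U2 stuck-at-0.
Only U0 stuck-at-0 is consistent with every test.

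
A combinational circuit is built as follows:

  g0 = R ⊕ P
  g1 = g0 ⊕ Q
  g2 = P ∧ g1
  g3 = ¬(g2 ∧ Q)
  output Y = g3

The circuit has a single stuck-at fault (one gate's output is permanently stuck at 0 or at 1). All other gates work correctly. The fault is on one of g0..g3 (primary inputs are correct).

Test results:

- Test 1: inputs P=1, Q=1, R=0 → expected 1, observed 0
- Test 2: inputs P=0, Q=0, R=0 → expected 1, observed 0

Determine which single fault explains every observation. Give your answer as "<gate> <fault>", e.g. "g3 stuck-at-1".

Fault-free values for test 1 (P=1, Q=1, R=0): g0=1, g1=0, g2=0, g3=1, giving Y=1. Observed 0.
Test 1: faults giving observed 0 are {g0 stuck-at-0, g1 stuck-at-1, g2 stuck-at-1, g3 stuck-at-0}.
Test 2 (P=0, Q=0, R=0): fault-free g0=0, g1=0, g2=0, g3=1 → 1; observed 0. Eliminates g0 stuck-at-0, g1 stuck-at-1, g2 stuck-at-1.
Only g3 stuck-at-0 is consistent with every test.

g3 stuck-at-0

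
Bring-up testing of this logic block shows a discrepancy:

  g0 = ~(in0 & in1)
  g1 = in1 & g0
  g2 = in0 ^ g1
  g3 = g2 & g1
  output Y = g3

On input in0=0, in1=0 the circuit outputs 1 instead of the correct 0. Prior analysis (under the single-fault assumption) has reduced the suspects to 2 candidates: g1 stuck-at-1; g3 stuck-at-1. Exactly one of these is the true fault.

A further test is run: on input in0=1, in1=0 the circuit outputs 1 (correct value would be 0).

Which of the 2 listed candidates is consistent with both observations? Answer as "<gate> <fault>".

g3 stuck-at-1

Evaluate each candidate on input in0=1, in1=0:
  g1 stuck-at-1: g0=1, g1=1 [stuck-at-1], g2=0, g3=0 → 0 — eliminated
  g3 stuck-at-1: g0=1, g1=0, g2=1, g3=1 [stuck-at-1] → 1 — matches
Only g3 stuck-at-1 reproduces the observed 1.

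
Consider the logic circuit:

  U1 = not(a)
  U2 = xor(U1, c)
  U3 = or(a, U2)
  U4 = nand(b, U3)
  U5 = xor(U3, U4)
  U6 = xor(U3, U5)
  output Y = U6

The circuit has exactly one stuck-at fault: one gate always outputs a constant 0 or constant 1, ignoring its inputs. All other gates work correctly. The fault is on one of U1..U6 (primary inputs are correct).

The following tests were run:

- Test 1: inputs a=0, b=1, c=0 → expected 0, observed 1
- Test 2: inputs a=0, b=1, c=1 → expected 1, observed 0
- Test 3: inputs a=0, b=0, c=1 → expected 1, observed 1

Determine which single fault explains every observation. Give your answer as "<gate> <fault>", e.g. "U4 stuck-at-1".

U1 stuck-at-0

Fault-free values for test 1 (a=0, b=1, c=0): U1=1, U2=1, U3=1, U4=0, U5=1, U6=0, giving Y=0. Observed 1.
Test 1: faults giving observed 1 are {U1 stuck-at-0, U2 stuck-at-0, U3 stuck-at-0, U4 stuck-at-1, U5 stuck-at-0, U6 stuck-at-1}.
Test 2 (a=0, b=1, c=1): fault-free U1=1, U2=0, U3=0, U4=1, U5=1, U6=1 → 1; observed 0. Eliminates U2 stuck-at-0, U3 stuck-at-0, U4 stuck-at-1, U6 stuck-at-1.
Test 3 (a=0, b=0, c=1): fault-free U1=1, U2=0, U3=0, U4=1, U5=1, U6=1 → 1; observed 1. Eliminates U5 stuck-at-0.
Only U1 stuck-at-0 is consistent with every test.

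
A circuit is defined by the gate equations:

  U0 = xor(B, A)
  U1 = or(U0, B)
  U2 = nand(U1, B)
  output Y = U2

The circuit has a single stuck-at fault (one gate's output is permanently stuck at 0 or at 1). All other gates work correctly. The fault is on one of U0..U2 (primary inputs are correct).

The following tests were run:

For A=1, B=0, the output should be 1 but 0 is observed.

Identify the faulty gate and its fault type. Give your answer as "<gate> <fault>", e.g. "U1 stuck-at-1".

U2 stuck-at-0

Fault-free values for test 1 (A=1, B=0): U0=1, U1=1, U2=1, giving Y=1. Observed 0.
Test 1: faults giving observed 0 are {U2 stuck-at-0}.
Only U2 stuck-at-0 is consistent with every test.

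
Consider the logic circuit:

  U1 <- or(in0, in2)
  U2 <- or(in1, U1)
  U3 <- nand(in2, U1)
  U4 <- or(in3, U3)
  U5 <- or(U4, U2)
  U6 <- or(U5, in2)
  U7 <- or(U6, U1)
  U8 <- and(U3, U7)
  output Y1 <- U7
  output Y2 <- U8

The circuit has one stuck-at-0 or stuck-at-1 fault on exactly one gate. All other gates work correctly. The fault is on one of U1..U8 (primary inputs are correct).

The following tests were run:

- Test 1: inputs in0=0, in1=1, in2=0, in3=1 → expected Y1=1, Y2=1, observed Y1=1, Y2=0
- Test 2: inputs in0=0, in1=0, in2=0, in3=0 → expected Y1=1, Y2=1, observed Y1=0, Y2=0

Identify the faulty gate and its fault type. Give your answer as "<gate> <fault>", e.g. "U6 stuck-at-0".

Fault-free values for test 1 (in0=0, in1=1, in2=0, in3=1): U1=0, U2=1, U3=1, U4=1, U5=1, U6=1, U7=1, U8=1, giving Y1=1, Y2=1. Observed Y1=1, Y2=0.
Test 1: faults giving observed Y1=1, Y2=0 are {U3 stuck-at-0, U8 stuck-at-0}.
Test 2 (in0=0, in1=0, in2=0, in3=0): fault-free U1=0, U2=0, U3=1, U4=1, U5=1, U6=1, U7=1, U8=1 → Y1=1, Y2=1; observed Y1=0, Y2=0. Eliminates U8 stuck-at-0.
Only U3 stuck-at-0 is consistent with every test.

U3 stuck-at-0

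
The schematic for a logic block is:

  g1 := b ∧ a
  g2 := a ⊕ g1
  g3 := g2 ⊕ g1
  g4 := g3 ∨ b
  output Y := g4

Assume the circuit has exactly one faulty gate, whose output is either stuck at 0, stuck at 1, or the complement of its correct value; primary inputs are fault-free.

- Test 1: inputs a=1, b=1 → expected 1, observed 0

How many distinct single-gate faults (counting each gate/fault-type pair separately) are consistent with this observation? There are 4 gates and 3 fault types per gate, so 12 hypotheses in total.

2

Fault-free: g1=1, g2=0, g3=1, g4=1 → 1. Observed 0.
  g1 stuck-at-0: output 1 ✗
  g1 stuck-at-1: output 1 ✗
  g1 inverted output: output 1 ✗
  g2 stuck-at-0: output 1 ✗
  g2 stuck-at-1: output 1 ✗
  g2 inverted output: output 1 ✗
  g3 stuck-at-0: output 1 ✗
  g3 stuck-at-1: output 1 ✗
  g3 inverted output: output 1 ✗
  g4 stuck-at-0: output 0 ✓
  g4 stuck-at-1: output 1 ✗
  g4 inverted output: output 0 ✓
Consistent faults: {g4 stuck-at-0, g4 inverted output} — 2 in all.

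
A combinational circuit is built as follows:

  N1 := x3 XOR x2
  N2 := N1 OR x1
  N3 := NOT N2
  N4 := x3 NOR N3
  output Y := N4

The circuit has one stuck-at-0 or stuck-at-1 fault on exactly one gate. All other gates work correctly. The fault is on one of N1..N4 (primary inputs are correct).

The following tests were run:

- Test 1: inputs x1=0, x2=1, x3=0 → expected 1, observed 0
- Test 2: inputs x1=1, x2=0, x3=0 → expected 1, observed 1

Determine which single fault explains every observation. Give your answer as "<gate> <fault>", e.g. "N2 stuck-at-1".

Fault-free values for test 1 (x1=0, x2=1, x3=0): N1=1, N2=1, N3=0, N4=1, giving Y=1. Observed 0.
Test 1: faults giving observed 0 are {N1 stuck-at-0, N2 stuck-at-0, N3 stuck-at-1, N4 stuck-at-0}.
Test 2 (x1=1, x2=0, x3=0): fault-free N1=0, N2=1, N3=0, N4=1 → 1; observed 1. Eliminates N2 stuck-at-0, N3 stuck-at-1, N4 stuck-at-0.
Only N1 stuck-at-0 is consistent with every test.

N1 stuck-at-0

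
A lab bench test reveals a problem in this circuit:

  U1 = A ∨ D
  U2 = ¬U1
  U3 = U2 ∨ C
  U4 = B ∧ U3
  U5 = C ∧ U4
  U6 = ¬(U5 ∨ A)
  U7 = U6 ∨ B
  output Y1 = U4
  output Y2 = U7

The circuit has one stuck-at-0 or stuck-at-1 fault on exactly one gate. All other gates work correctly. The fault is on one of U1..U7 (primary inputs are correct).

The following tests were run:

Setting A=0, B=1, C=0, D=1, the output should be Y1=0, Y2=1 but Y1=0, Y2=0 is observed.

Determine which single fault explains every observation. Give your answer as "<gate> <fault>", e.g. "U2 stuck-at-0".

U7 stuck-at-0

Fault-free values for test 1 (A=0, B=1, C=0, D=1): U1=1, U2=0, U3=0, U4=0, U5=0, U6=1, U7=1, giving Y1=0, Y2=1. Observed Y1=0, Y2=0.
Test 1: faults giving observed Y1=0, Y2=0 are {U7 stuck-at-0}.
Only U7 stuck-at-0 is consistent with every test.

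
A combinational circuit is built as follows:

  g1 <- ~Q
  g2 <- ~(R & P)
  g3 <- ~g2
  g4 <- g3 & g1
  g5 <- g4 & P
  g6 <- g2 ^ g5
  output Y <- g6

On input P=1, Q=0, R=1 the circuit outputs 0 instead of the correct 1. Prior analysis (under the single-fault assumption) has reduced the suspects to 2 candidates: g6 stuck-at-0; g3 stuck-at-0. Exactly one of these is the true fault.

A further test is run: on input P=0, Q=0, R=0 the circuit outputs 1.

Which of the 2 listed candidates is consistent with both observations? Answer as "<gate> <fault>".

g3 stuck-at-0

Evaluate each candidate on input P=0, Q=0, R=0:
  g6 stuck-at-0: g1=1, g2=1, g3=0, g4=0, g5=0, g6=0 [stuck-at-0] → 0 — eliminated
  g3 stuck-at-0: g1=1, g2=1, g3=0 [stuck-at-0], g4=0, g5=0, g6=1 → 1 — matches
Only g3 stuck-at-0 reproduces the observed 1.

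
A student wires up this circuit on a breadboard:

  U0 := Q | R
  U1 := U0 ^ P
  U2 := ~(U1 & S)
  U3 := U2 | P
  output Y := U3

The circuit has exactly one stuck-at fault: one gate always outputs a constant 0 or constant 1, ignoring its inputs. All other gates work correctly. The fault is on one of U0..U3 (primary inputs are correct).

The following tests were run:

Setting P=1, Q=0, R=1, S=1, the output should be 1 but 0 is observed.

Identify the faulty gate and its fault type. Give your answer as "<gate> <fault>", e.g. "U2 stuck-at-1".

U3 stuck-at-0

Fault-free values for test 1 (P=1, Q=0, R=1, S=1): U0=1, U1=0, U2=1, U3=1, giving Y=1. Observed 0.
Test 1: faults giving observed 0 are {U3 stuck-at-0}.
Only U3 stuck-at-0 is consistent with every test.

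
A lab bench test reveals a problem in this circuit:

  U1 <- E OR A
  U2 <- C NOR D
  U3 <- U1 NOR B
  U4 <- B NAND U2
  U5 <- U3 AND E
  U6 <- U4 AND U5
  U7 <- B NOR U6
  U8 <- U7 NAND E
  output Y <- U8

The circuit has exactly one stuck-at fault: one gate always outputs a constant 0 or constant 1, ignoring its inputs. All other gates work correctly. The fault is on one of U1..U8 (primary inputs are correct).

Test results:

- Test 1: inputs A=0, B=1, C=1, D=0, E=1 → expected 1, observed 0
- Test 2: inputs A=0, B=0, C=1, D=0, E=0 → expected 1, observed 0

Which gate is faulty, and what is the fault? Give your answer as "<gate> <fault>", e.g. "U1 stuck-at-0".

U8 stuck-at-0

Fault-free values for test 1 (A=0, B=1, C=1, D=0, E=1): U1=1, U2=0, U3=0, U4=1, U5=0, U6=0, U7=0, U8=1, giving Y=1. Observed 0.
Test 1: faults giving observed 0 are {U7 stuck-at-1, U8 stuck-at-0}.
Test 2 (A=0, B=0, C=1, D=0, E=0): fault-free U1=0, U2=0, U3=1, U4=1, U5=0, U6=0, U7=1, U8=1 → 1; observed 0. Eliminates U7 stuck-at-1.
Only U8 stuck-at-0 is consistent with every test.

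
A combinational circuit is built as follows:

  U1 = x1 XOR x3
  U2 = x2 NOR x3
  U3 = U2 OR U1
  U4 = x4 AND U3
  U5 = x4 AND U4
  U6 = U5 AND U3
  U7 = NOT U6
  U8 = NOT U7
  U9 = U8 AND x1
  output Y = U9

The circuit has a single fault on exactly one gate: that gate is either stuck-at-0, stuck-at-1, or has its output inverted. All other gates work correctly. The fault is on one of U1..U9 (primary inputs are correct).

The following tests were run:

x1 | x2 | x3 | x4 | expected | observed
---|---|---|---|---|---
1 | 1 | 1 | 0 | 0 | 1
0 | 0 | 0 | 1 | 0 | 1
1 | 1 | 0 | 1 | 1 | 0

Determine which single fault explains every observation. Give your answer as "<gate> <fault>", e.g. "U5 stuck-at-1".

U9 inverted output

Fault-free values for test 1 (x1=1, x2=1, x3=1, x4=0): U1=0, U2=0, U3=0, U4=0, U5=0, U6=0, U7=1, U8=0, U9=0, giving Y=0. Observed 1.
Test 1: faults giving observed 1 are {U6 stuck-at-1, U6 inverted output, U7 stuck-at-0, U7 inverted output, U8 stuck-at-1, U8 inverted output, U9 stuck-at-1, U9 inverted output}.
Test 2 (x1=0, x2=0, x3=0, x4=1): fault-free U1=0, U2=1, U3=1, U4=1, U5=1, U6=1, U7=0, U8=1, U9=0 → 0; observed 1. Eliminates U6 stuck-at-1, U6 inverted output, U7 stuck-at-0, U7 inverted output, U8 stuck-at-1, U8 inverted output.
Test 3 (x1=1, x2=1, x3=0, x4=1): fault-free U1=1, U2=0, U3=1, U4=1, U5=1, U6=1, U7=0, U8=1, U9=1 → 1; observed 0. Eliminates U9 stuck-at-1.
Only U9 inverted output is consistent with every test.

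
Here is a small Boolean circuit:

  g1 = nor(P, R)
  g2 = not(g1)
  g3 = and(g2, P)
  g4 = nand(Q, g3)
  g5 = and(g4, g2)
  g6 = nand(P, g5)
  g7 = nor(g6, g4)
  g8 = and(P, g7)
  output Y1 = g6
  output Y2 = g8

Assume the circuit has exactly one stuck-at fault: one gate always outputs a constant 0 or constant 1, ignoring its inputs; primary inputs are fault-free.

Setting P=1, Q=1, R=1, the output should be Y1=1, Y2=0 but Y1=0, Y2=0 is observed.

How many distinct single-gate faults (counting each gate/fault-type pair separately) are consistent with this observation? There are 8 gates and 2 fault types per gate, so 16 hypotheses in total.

Fault-free: g1=0, g2=1, g3=1, g4=0, g5=0, g6=1, g7=0, g8=0 → Y1=1, Y2=0. Observed Y1=0, Y2=0.
  g1: none of the 2 fault types match ✗
  g2: none of the 2 fault types match ✗
  g3: stuck-at-0 ✓; others ✗
  g4: stuck-at-1 ✓; others ✗
  g5: none of the 2 fault types match ✗
  g6: none of the 2 fault types match ✗
  g7: none of the 2 fault types match ✗
  g8: none of the 2 fault types match ✗
Consistent faults: {g3 stuck-at-0, g4 stuck-at-1} — 2 in all.

2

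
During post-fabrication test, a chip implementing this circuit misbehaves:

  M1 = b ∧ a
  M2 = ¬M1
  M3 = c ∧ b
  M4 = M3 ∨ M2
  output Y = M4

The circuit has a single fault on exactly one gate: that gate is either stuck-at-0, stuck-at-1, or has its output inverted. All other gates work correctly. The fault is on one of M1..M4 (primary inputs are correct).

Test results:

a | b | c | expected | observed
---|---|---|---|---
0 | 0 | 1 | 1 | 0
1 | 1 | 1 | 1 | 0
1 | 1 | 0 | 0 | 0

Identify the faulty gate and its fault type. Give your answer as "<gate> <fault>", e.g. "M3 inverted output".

M4 stuck-at-0

Fault-free values for test 1 (a=0, b=0, c=1): M1=0, M2=1, M3=0, M4=1, giving Y=1. Observed 0.
Test 1: faults giving observed 0 are {M1 stuck-at-1, M1 inverted output, M2 stuck-at-0, M2 inverted output, M4 stuck-at-0, M4 inverted output}.
Test 2 (a=1, b=1, c=1): fault-free M1=1, M2=0, M3=1, M4=1 → 1; observed 0. Eliminates M1 stuck-at-1, M1 inverted output, M2 stuck-at-0, M2 inverted output.
Test 3 (a=1, b=1, c=0): fault-free M1=1, M2=0, M3=0, M4=0 → 0; observed 0. Eliminates M4 inverted output.
Only M4 stuck-at-0 is consistent with every test.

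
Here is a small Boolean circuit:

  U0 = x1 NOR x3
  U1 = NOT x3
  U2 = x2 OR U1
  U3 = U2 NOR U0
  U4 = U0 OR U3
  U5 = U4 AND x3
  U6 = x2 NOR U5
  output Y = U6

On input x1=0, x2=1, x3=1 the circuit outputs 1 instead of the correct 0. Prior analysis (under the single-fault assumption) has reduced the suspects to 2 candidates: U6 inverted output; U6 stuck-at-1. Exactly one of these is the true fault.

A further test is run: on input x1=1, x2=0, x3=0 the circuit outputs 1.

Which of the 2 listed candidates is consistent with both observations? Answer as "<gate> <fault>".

U6 stuck-at-1

Evaluate each candidate on input x1=1, x2=0, x3=0:
  U6 inverted output: U0=0, U1=1, U2=1, U3=0, U4=0, U5=0, U6=0 [inverted output] → 0 — eliminated
  U6 stuck-at-1: U0=0, U1=1, U2=1, U3=0, U4=0, U5=0, U6=1 [stuck-at-1] → 1 — matches
Only U6 stuck-at-1 reproduces the observed 1.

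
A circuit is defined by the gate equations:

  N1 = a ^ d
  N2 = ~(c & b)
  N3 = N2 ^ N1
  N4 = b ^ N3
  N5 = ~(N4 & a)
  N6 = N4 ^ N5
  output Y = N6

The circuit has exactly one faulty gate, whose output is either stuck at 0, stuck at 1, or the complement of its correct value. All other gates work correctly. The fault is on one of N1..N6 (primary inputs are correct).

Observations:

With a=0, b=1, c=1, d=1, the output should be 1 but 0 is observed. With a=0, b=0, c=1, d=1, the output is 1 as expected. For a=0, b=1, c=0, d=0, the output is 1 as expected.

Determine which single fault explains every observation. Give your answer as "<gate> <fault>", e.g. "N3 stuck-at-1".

Fault-free values for test 1 (a=0, b=1, c=1, d=1): N1=1, N2=0, N3=1, N4=0, N5=1, N6=1, giving Y=1. Observed 0.
Test 1: faults giving observed 0 are {N1 stuck-at-0, N1 inverted output, N2 stuck-at-1, N2 inverted output, N3 stuck-at-0, N3 inverted output, N4 stuck-at-1, N4 inverted output, N5 stuck-at-0, N5 inverted output, N6 stuck-at-0, N6 inverted output}.
Test 2 (a=0, b=0, c=1, d=1): fault-free N1=1, N2=1, N3=0, N4=0, N5=1, N6=1 → 1; observed 1. Eliminates N1 stuck-at-0, N1 inverted output, N2 inverted output, N3 inverted output, N4 stuck-at-1, N4 inverted output, N5 stuck-at-0, N5 inverted output, N6 stuck-at-0, N6 inverted output.
Test 3 (a=0, b=1, c=0, d=0): fault-free N1=0, N2=1, N3=1, N4=0, N5=1, N6=1 → 1; observed 1. Eliminates N3 stuck-at-0.
Only N2 stuck-at-1 is consistent with every test.

N2 stuck-at-1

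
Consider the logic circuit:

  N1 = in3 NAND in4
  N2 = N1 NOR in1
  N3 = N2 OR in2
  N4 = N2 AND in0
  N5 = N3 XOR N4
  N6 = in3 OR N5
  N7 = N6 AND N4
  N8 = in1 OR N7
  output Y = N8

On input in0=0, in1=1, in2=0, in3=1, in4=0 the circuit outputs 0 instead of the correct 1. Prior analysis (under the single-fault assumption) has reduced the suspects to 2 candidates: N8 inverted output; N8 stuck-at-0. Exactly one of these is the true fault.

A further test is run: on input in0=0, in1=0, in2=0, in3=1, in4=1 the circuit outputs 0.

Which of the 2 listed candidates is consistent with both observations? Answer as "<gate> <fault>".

Evaluate each candidate on input in0=0, in1=0, in2=0, in3=1, in4=1:
  N8 inverted output: N1=0, N2=1, N3=1, N4=0, N5=1, N6=1, N7=0, N8=1 [inverted output] → 1 — eliminated
  N8 stuck-at-0: N1=0, N2=1, N3=1, N4=0, N5=1, N6=1, N7=0, N8=0 [stuck-at-0] → 0 — matches
Only N8 stuck-at-0 reproduces the observed 0.

N8 stuck-at-0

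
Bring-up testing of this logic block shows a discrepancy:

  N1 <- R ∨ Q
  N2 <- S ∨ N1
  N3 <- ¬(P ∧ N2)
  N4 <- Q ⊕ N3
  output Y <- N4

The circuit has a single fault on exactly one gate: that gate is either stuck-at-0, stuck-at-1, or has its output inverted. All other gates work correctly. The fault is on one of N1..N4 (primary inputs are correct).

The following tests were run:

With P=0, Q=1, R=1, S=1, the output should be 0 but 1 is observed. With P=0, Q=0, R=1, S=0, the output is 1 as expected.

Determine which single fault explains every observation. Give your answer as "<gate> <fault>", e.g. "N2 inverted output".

Fault-free values for test 1 (P=0, Q=1, R=1, S=1): N1=1, N2=1, N3=1, N4=0, giving Y=0. Observed 1.
Test 1: faults giving observed 1 are {N3 stuck-at-0, N3 inverted output, N4 stuck-at-1, N4 inverted output}.
Test 2 (P=0, Q=0, R=1, S=0): fault-free N1=1, N2=1, N3=1, N4=1 → 1; observed 1. Eliminates N3 stuck-at-0, N3 inverted output, N4 inverted output.
Only N4 stuck-at-1 is consistent with every test.

N4 stuck-at-1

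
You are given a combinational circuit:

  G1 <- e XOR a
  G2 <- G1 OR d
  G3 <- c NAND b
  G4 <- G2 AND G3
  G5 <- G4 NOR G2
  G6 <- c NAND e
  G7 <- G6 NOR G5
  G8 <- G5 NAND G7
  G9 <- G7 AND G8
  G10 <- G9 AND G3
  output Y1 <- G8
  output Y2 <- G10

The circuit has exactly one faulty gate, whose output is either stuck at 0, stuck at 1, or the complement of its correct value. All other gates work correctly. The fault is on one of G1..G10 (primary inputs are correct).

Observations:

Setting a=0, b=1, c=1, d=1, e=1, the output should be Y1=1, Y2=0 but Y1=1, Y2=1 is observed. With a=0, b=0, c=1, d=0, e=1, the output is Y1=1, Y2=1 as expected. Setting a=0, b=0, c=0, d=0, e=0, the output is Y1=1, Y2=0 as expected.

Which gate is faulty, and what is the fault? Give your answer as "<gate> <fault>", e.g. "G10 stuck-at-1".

Fault-free values for test 1 (a=0, b=1, c=1, d=1, e=1): G1=1, G2=1, G3=0, G4=0, G5=0, G6=0, G7=1, G8=1, G9=1, G10=0, giving Y1=1, Y2=0. Observed Y1=1, Y2=1.
Test 1: faults giving observed Y1=1, Y2=1 are {G3 stuck-at-1, G3 inverted output, G10 stuck-at-1, G10 inverted output}.
Test 2 (a=0, b=0, c=1, d=0, e=1): fault-free G1=1, G2=1, G3=1, G4=1, G5=0, G6=0, G7=1, G8=1, G9=1, G10=1 → Y1=1, Y2=1; observed Y1=1, Y2=1. Eliminates G3 inverted output, G10 inverted output.
Test 3 (a=0, b=0, c=0, d=0, e=0): fault-free G1=0, G2=0, G3=1, G4=0, G5=1, G6=1, G7=0, G8=1, G9=0, G10=0 → Y1=1, Y2=0; observed Y1=1, Y2=0. Eliminates G10 stuck-at-1.
Only G3 stuck-at-1 is consistent with every test.

G3 stuck-at-1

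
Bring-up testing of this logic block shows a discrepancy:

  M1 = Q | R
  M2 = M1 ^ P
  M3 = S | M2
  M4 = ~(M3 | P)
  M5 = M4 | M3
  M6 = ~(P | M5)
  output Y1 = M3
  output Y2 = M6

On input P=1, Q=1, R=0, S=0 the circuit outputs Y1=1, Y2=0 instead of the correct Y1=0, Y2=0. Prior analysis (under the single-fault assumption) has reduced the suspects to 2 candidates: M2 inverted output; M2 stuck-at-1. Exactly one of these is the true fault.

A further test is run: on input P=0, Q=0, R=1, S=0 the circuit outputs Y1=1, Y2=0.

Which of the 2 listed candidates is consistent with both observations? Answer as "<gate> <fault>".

M2 stuck-at-1

Evaluate each candidate on input P=0, Q=0, R=1, S=0:
  M2 inverted output: M1=1, M2=0 [inverted output], M3=0, M4=1, M5=1, M6=0 → Y1=0, Y2=0 — eliminated
  M2 stuck-at-1: M1=1, M2=1 [stuck-at-1], M3=1, M4=0, M5=1, M6=0 → Y1=1, Y2=0 — matches
Only M2 stuck-at-1 reproduces the observed Y1=1, Y2=0.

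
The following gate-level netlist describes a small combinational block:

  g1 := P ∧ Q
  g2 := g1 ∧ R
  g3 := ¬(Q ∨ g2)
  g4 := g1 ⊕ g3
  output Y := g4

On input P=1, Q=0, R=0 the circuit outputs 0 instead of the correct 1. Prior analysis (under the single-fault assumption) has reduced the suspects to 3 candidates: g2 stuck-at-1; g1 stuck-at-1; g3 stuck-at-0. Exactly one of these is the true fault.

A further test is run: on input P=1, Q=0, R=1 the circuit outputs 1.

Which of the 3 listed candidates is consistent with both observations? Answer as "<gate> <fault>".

Evaluate each candidate on input P=1, Q=0, R=1:
  g2 stuck-at-1: g1=0, g2=1 [stuck-at-1], g3=0, g4=0 → 0 — eliminated
  g1 stuck-at-1: g1=1 [stuck-at-1], g2=1, g3=0, g4=1 → 1 — matches
  g3 stuck-at-0: g1=0, g2=0, g3=0 [stuck-at-0], g4=0 → 0 — eliminated
Only g1 stuck-at-1 reproduces the observed 1.

g1 stuck-at-1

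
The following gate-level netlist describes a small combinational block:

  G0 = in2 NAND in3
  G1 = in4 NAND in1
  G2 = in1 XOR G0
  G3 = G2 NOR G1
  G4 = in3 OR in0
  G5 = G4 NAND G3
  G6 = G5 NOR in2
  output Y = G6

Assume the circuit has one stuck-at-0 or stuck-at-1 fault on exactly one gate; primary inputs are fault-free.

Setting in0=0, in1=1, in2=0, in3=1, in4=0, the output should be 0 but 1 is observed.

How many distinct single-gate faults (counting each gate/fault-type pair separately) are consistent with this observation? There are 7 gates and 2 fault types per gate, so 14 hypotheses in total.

4

Fault-free: G0=1, G1=1, G2=0, G3=0, G4=1, G5=1, G6=0 → 0. Observed 1.
  G0 stuck-at-0: output 0 ✗
  G0 stuck-at-1: output 0 ✗
  G1 stuck-at-0: output 1 ✓
  G1 stuck-at-1: output 0 ✗
  G2 stuck-at-0: output 0 ✗
  G2 stuck-at-1: output 0 ✗
  G3 stuck-at-0: output 0 ✗
  G3 stuck-at-1: output 1 ✓
  G4 stuck-at-0: output 0 ✗
  G4 stuck-at-1: output 0 ✗
  G5 stuck-at-0: output 1 ✓
  G5 stuck-at-1: output 0 ✗
  G6 stuck-at-0: output 0 ✗
  G6 stuck-at-1: output 1 ✓
Consistent faults: {G1 stuck-at-0, G3 stuck-at-1, G5 stuck-at-0, G6 stuck-at-1} — 4 in all.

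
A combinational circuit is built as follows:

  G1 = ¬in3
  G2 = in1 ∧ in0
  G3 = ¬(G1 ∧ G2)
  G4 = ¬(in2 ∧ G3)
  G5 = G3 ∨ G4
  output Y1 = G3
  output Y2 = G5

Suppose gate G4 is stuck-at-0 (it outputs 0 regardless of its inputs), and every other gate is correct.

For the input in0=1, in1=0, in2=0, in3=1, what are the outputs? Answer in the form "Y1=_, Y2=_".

Y1=1, Y2=1

Propagate with G4 forced: G1=0, G2=0, G3=1, G4=0 [stuck-at-0], G5=1.
So the outputs are Y1=1, Y2=1. (Same as the fault-free value — the fault is masked on this input.)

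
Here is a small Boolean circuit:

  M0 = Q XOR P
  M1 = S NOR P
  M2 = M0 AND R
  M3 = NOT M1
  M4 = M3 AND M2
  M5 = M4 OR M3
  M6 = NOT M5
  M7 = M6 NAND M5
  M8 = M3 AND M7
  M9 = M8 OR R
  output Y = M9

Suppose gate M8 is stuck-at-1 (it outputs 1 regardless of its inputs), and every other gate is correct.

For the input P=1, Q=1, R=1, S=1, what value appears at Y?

1

Propagate with M8 forced: M0=0, M1=0, M2=0, M3=1, M4=0, M5=1, M6=0, M7=1, M8=1 [stuck-at-1], M9=1.
So Y = 1. (Same as the fault-free value — the fault is masked on this input.)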